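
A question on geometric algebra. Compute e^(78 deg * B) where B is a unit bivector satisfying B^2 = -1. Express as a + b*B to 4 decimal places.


For a unit bivector B with B^2 = -1, the exponential series gives
e^(theta*B) = cos(theta) + sin(theta)*B (the GA analogue of Euler's formula).
theta = 78 degrees = 1.361357 rad
cos(78 deg) = 0.2079
sin(78 deg) = 0.9781
exp(theta*B) = 0.2079 + 0.9781*B


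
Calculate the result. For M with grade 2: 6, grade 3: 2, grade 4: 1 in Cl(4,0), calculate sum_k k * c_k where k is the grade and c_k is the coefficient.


Grade-weighted sum = sum of grade_k * coefficient_k
2*6 = 12
3*2 = 6
4*1 = 4
Total = 12 + 6 + 4 = 22


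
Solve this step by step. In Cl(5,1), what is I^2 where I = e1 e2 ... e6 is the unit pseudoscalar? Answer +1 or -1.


The pseudoscalar I = e1...e_n (product of all n generators) of Cl(p,q) satisfies I^2 = (-1)^(q + n(n-1)/2).
p = 5, q = 1, n = p + q = 6
n(n-1)/2 = 6 * 5 / 2 = 15
Exponent = q + n(n-1)/2 = 1 + 15 = 16
I^2 = (-1)^16 = +1


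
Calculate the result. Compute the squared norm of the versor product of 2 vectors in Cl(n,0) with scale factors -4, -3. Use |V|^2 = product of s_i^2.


Each vector v_i has |v_i|^2 = s_i^2
Squared scales: (-4)^2 = 16, (-3)^2 = 9
|V|^2 = 16 * 9
= 144


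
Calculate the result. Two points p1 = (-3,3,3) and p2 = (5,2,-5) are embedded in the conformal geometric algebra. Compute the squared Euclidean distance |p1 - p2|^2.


p1 - p2 = (-8, 1, 8)
|p1 - p2|^2 = (-8)^2 + 1^2 + 8^2
= 64 + 1 + 64
= 129


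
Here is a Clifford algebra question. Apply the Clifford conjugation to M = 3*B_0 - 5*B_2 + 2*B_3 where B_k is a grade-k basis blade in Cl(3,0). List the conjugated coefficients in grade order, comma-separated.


Clifford conjugate sign for grade k: (-1)^(k(k+1)/2)
Grade 0: (-1)^(0*1/2) = (-1)^0 = 1, coeff 3 -> 3
Grade 2: (-1)^(2*3/2) = (-1)^3 = -1, coeff -5 -> 5
Grade 3: (-1)^(3*4/2) = (-1)^6 = 1, coeff 2 -> 2
Conjugated coefficients: 3, 5, 2


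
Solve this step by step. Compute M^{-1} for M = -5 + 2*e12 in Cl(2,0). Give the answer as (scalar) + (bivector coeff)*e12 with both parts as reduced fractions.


M = -5 + 2*e12, where e12^2 = -1.
Since M commutes with its reverse ~M = a - b*e12, M * ~M = a^2 - b^2*e12^2 = a^2 + b^2.
So M^{-1} = ~M / (a^2 + b^2) = (a - b*e12)/(a^2 + b^2).
a^2 + b^2 = 25 + 4 = 29
Scalar part = -5/29 = -5/29
Bivector coeff = -2/29 = -2/29
M^{-1} = -5/29 - 2/29*e12


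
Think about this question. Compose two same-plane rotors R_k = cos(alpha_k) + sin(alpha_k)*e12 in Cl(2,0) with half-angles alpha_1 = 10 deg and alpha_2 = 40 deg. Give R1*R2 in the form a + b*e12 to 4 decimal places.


Same-plane rotors commute and their half-angles add:
R1*R2 = cos(a1 + a2) + sin(a1 + a2)*e12.
a1 + a2 = 10 + 40 = 50 deg
cos(50 deg) = 0.6428
sin(50 deg) = 0.7660
R1*R2 = 0.6428 + 0.7660*e12


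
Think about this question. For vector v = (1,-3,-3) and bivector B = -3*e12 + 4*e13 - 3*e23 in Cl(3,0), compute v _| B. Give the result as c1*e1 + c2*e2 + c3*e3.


Left contraction v _| B = <vB>_1 (grade-1 part of the geometric product vB).
Using e1_|e12 = e2, e2_|e12 = -e1, e1_|e13 = e3, e3_|e13 = -e1, e2_|e23 = e3, e3_|e23 = -e2:
e1 coeff: -v2*b12 - v3*b13 = -(-3)*(-3) - (-3)*(4) = 3
e2 coeff: v1*b12 - v3*b23 = (1)*(-3) - (-3)*(-3) = -12
e3 coeff: v1*b13 + v2*b23 = (1)*(4) + (-3)*(-3) = 13
v _| B = 3*e1 - 12*e2 + 13*e3


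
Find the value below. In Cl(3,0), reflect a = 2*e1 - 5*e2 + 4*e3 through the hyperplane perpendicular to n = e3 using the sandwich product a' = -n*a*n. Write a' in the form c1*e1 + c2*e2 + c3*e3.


Reflection formula: a' = -n*a*n, with n = e3 (unit vector, n^2 = 1).
For reflection through hyperplane perp to e3:
The component along e3 flips sign, others stay.
a = (2, -5, 4)
a' = (2, -5, -4)
a' = 2*e1 - 5*e2 - 4*e3


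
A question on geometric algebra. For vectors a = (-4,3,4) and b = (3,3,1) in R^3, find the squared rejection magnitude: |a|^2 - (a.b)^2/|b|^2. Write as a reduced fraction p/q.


|a|^2 = (-4)^2 + 3^2 + 4^2 = 41
|b|^2 = 3^2 + 3^2 + 1^2 = 19
a . b = (-4)*3 + 3*3 + 4*1 = 1
(a.b)^2 = 1^2 = 1
|rej|^2 = 41 - 1/19
= (779 - 1)/19
= 778/19
In lowest terms: 778/19


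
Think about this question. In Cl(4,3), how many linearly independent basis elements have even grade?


Even subalgebra dimension = 2^(n-1)
n = 4 + 3 = 7
2^(7 - 1) = 2^6 = 64
Verification: sum of C(7,k) for even k = 1 + 21 + 35 + 7 = 64
Result = 64


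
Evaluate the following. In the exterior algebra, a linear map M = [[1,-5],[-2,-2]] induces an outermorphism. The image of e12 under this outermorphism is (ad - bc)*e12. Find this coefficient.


The outermorphism of a linear map f sends e1^e2 to f(e1)^f(e2).
f(e1) = 1*e1 - 2*e2
f(e2) = -5*e1 - 2*e2
f(e1) ^ f(e2) = (1*e1 - 2*e2) ^ (-5*e1 - 2*e2)
= 1*(-2)*e12 + (-2)*(-5)*e21
= (-2 - 10)*e12
= -12*e12
Coefficient = -12


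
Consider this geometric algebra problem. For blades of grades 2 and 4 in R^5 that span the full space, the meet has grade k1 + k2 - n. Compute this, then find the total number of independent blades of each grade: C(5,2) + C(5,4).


Meet grade = grade(A) + grade(B) - n
= 2 + 4 - 5 = 1
C(5,2) = 10
C(5,4) = 5
dim_A + dim_B = 10 + 5 = 15


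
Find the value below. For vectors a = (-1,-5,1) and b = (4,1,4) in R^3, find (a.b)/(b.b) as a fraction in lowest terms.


Projection coefficient = (a . b) / (b . b)
a . b = (-1)*4 + (-5)*1 + 1*4
= -4 + (-5) + 4 = -5
b . b = 4^2 + 1^2 + 4^2
= 16 + 1 + 16 = 33
Coefficient = -5/33
In lowest terms: -5/33


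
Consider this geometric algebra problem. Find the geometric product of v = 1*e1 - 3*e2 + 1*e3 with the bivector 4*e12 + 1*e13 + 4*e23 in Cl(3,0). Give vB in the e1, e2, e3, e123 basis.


vB has grade-1 (vector) and grade-3 (trivector) parts: vB = (v _| B) + (v ^ B).
Vector part <vB>_1:
  e1: -v2*b12 - v3*b13 = -(-3)*(4) - (1)*(1) = 11
  e2: v1*b12 - v3*b23 = (1)*(4) - (1)*(4) = 0
  e3: v1*b13 + v2*b23 = (1)*(1) + (-3)*(4) = -11
Trivector part <vB>_3:
  e123: v1*b23 - v2*b13 + v3*b12 = (1)*(4) - (-3)*(1) + (1)*(4) = 11
vB = 11*e1 + 0*e2 - 11*e3 + 11*e123


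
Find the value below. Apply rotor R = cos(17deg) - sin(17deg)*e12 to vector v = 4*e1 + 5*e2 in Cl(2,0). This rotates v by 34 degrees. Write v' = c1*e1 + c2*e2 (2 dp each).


Rotor R = cos(17deg) - sin(17deg)*e12
Rotation angle theta = 2 * 17 = 34 degrees
v' = R*v*~R rotates v by theta.
cos(34deg) = 0.8290, sin(34deg) = 0.5592
v'_1 = 4*cos(34deg) - 5*sin(34deg)
= 4*0.8290 - 5*0.5592
= 0.52
v'_2 = 4*sin(34deg) + 5*cos(34deg)
= 4*0.5592 + 5*0.8290
= 6.38
v' = 0.52*e1 + 6.38*e2


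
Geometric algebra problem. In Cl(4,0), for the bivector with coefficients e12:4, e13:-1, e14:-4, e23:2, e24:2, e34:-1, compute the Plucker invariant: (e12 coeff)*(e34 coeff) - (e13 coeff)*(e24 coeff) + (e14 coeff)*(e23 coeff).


Plucker relation: af - be + cd
a*f = 4*(-1) = -4
b*e = (-1)*2 = -2
c*d = (-4)*2 = -8
af - be + cd = -4 - (-2) + (-8)
= -10


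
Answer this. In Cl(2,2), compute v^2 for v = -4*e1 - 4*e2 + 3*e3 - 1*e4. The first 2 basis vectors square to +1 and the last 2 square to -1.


v^2 = sum of c_i^2 * e_i^2
Positive signature terms (e_i^2 = +1): (-4)^2 + (-4)^2 = 32
Negative signature terms (e_j^2 = -1): 3^2 + (-1)^2 = 10
v^2 = 32 - 10 = 22


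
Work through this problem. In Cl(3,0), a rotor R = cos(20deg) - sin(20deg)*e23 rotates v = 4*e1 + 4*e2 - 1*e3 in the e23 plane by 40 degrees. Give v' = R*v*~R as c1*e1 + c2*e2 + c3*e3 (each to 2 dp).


Rotor R = cos(20deg) - sin(20deg)*e23
Rotation angle theta = 2 * 20 = 40 degrees in the e23 plane (e2 -> e3).
The component perpendicular to the plane (e1) is invariant: v'_1 = v1 = 4.00
cos(40deg) = 0.7660, sin(40deg) = 0.6428
v'_2 = v2*cos(theta) - v3*sin(theta) = 4*0.7660 - (-1)*0.6428 = 3.71
v'_3 = v2*sin(theta) + v3*cos(theta) = 4*0.6428 + (-1)*0.7660 = 1.81
v' = 4.00*e1 + 3.71*e2 + 1.81*e3


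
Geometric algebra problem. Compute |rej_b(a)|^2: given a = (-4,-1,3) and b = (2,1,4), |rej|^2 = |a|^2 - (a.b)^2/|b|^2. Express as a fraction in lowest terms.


|a|^2 = (-4)^2 + (-1)^2 + 3^2 = 26
|b|^2 = 2^2 + 1^2 + 4^2 = 21
a . b = (-4)*2 + (-1)*1 + 3*4 = 3
(a.b)^2 = 3^2 = 9
|rej|^2 = 26 - 9/21
= (546 - 9)/21
= 537/21
In lowest terms: 179/7


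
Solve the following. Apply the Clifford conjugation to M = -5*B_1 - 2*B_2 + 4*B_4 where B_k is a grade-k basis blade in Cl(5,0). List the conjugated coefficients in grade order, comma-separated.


Clifford conjugate sign for grade k: (-1)^(k(k+1)/2)
Grade 1: (-1)^(1*2/2) = (-1)^1 = -1, coeff -5 -> 5
Grade 2: (-1)^(2*3/2) = (-1)^3 = -1, coeff -2 -> 2
Grade 4: (-1)^(4*5/2) = (-1)^10 = 1, coeff 4 -> 4
Conjugated coefficients: 5, 2, 4


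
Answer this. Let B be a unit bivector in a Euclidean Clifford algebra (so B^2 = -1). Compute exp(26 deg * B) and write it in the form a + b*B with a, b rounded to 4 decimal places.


For a unit bivector B with B^2 = -1, the exponential series gives
e^(theta*B) = cos(theta) + sin(theta)*B (the GA analogue of Euler's formula).
theta = 26 degrees = 0.453786 rad
cos(26 deg) = 0.8988
sin(26 deg) = 0.4384
exp(theta*B) = 0.8988 + 0.4384*B


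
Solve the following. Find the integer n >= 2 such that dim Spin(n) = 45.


dim Spin(n) = dim so(n) = n(n-1)/2.
Solve n(n-1)/2 = 45, i.e. n^2 - n - 90 = 0.
Discriminant = 1 + 8*45 = 361
n = (1 + sqrt(361))/2 = (1 + 19)/2 = 10


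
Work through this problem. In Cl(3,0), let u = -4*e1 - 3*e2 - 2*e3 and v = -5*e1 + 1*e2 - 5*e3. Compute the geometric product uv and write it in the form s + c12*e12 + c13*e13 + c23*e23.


In Cl(3,0): e_i^2 = 1, e_ie_j = -e_je_i for i != j.
Scalar part = u . v = (-4)*(-5) + (-3)*1 + (-2)*(-5)
= 20 + (-3) + 10 = 27
e12 coeff = (-4)*1 - (-3)*(-5) = -4 - 15 = -19
e13 coeff = (-4)*(-5) - (-2)*(-5) = 20 - 10 = 10
e23 coeff = (-3)*(-5) - (-2)*1 = 15 - (-2) = 17
uv = 27 - 19*e12 + 10*e13 + 17*e23


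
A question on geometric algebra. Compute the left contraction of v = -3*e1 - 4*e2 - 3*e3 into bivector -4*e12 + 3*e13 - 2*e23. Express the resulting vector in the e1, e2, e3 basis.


Left contraction v _| B = <vB>_1 (grade-1 part of the geometric product vB).
Using e1_|e12 = e2, e2_|e12 = -e1, e1_|e13 = e3, e3_|e13 = -e1, e2_|e23 = e3, e3_|e23 = -e2:
e1 coeff: -v2*b12 - v3*b13 = -(-4)*(-4) - (-3)*(3) = -7
e2 coeff: v1*b12 - v3*b23 = (-3)*(-4) - (-3)*(-2) = 6
e3 coeff: v1*b13 + v2*b23 = (-3)*(3) + (-4)*(-2) = -1
v _| B = -7*e1 + 6*e2 - 1*e3


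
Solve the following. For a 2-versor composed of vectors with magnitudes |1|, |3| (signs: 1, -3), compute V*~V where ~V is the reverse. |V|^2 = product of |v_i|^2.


Each vector v_i has |v_i|^2 = s_i^2
Squared scales: 1^2 = 1, (-3)^2 = 9
|V|^2 = 1 * 9
= 9


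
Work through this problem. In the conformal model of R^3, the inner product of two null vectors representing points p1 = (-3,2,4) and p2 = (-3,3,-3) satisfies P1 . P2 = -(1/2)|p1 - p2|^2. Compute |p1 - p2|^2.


p1 - p2 = (0, -1, 7)
|p1 - p2|^2 = 0^2 + (-1)^2 + 7^2
= 0 + 1 + 49
= 50


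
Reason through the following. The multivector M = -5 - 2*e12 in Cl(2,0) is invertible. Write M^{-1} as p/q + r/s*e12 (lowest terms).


M = -5 - 2*e12, where e12^2 = -1.
Since M commutes with its reverse ~M = a - b*e12, M * ~M = a^2 - b^2*e12^2 = a^2 + b^2.
So M^{-1} = ~M / (a^2 + b^2) = (a - b*e12)/(a^2 + b^2).
a^2 + b^2 = 25 + 4 = 29
Scalar part = -5/29 = -5/29
Bivector coeff = 2/29 = 2/29
M^{-1} = -5/29 + 2/29*e12


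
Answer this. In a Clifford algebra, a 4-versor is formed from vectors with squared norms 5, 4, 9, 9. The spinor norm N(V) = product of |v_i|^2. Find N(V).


Spinor norm N(V) = |v1|^2 * |v2|^2 * ... * |v4|^2
= 5 * 4 * 9 * 9
Running product: 5, 20, 180, 1620
N(V) = 1620


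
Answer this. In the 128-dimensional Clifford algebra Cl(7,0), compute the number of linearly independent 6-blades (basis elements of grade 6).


Number of grade-k basis blades in Cl(p,q) with n = p + q is C(n, k).
n = 7 + 0 = 7
C(7, 6) = 7! / (6! * 1!)
= 5040 / (720 * 1)
= 7


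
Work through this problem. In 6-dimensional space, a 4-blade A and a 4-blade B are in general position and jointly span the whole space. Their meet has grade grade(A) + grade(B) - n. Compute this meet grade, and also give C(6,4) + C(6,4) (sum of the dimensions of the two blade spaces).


Meet grade = grade(A) + grade(B) - n
= 4 + 4 - 6 = 2
C(6,4) = 15
C(6,4) = 15
dim_A + dim_B = 15 + 15 = 30


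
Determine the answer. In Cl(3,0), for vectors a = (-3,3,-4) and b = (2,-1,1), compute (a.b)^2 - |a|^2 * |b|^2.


a . b = (-3)*2 + 3*(-1) + (-4)*1
= -6 + (-3) + (-4) = -13
|a|^2 = (-3)^2 + 3^2 + (-4)^2 = 34
|b|^2 = 2^2 + (-1)^2 + 1^2 = 6
(a.b)^2 = (-13)^2 = 169
|a|^2 * |b|^2 = 34 * 6 = 204
Result = 169 - 204 = -35


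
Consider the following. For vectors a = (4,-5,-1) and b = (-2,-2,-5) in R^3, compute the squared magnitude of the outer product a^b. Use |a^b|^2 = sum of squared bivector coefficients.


a wedge b = (a1*b2 - a2*b1)*e12 + (a1*b3 - a3*b1)*e13 + (a2*b3 - a3*b2)*e23
e12 coeff: 4*(-2) - (-5)*(-2) = -8 - 10 = -18
e13 coeff: 4*(-5) - (-1)*(-2) = -20 - 2 = -22
e23 coeff: (-5)*(-5) - (-1)*(-2) = 25 - 2 = 23
|a wedge b|^2 = (-18)^2 + (-22)^2 + 23^2
= 324 + 484 + 529
= 1337


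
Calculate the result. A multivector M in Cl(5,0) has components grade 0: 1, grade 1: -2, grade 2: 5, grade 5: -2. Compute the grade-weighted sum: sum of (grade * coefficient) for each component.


Grade-weighted sum = sum of grade_k * coefficient_k
0*1 = 0
1*(-2) = -2
2*5 = 10
5*(-2) = -10
Total = 0 + (-2) + 10 + (-10) = -2


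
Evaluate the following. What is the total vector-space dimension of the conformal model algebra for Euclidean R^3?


The conformal model of R^3 uses Cl(4,1): the 3 Euclidean generators plus two extra orthogonal generators e+ (e+^2 = +1) and e- (e-^2 = -1), from which the null vectors e0, einf are built.
Number of generators m = 3 + 2 = 5.
dim Cl(p,q) = 2^m = 2^5 = 32


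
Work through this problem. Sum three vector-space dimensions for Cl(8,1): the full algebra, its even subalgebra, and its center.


n = 8 + 1 = 9
Total dim = 2^9 = 512
Even subalgebra dim = 2^8 = 256
n is odd, so center dim = 2
Sum = 512 + 256 + 2 = 770


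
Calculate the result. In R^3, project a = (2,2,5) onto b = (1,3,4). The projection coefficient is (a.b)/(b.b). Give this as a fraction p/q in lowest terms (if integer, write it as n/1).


Projection coefficient = (a . b) / (b . b)
a . b = 2*1 + 2*3 + 5*4
= 2 + 6 + 20 = 28
b . b = 1^2 + 3^2 + 4^2
= 1 + 9 + 16 = 26
Coefficient = 28/26
In lowest terms: 14/13


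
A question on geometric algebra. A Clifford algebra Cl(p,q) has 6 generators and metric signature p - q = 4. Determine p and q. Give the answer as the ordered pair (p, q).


We need p + q = 6 and p - q = 4.
Adding: 2p = 6 + 4 = 10, so p = 5.
Then q = 6 - 5 = 1.
(p, q) = (5, 1)


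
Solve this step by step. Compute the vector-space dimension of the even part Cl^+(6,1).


Even subalgebra dimension = 2^(n-1)
n = 6 + 1 = 7
2^(7 - 1) = 2^6 = 64
Verification: sum of C(7,k) for even k = 1 + 21 + 35 + 7 = 64
Result = 64


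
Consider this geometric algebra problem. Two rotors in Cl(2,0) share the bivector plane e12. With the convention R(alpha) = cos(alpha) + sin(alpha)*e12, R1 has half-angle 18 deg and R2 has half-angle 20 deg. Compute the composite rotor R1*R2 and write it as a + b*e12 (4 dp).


Same-plane rotors commute and their half-angles add:
R1*R2 = cos(a1 + a2) + sin(a1 + a2)*e12.
a1 + a2 = 18 + 20 = 38 deg
cos(38 deg) = 0.7880
sin(38 deg) = 0.6157
R1*R2 = 0.7880 + 0.6157*e12


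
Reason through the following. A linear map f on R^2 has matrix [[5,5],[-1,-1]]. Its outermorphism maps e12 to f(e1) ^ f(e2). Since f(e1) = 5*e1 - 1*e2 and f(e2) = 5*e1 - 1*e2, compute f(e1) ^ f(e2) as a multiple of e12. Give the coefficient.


The outermorphism of a linear map f sends e1^e2 to f(e1)^f(e2).
f(e1) = 5*e1 - 1*e2
f(e2) = 5*e1 - 1*e2
f(e1) ^ f(e2) = (5*e1 - 1*e2) ^ (5*e1 - 1*e2)
= 5*(-1)*e12 + (-1)*5*e21
= (-5 - (-5))*e12
= 0*e12
Coefficient = 0


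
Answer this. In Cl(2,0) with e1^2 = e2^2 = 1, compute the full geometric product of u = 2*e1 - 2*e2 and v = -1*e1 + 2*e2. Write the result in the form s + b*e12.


Expand: (2*e1 - 2*e2)(-1*e1 + 2*e2)
= 2*(-1)*e1e1 + 2*2*e1e2 + (-2)*(-1)*e2e1 + (-2)*2*e2e2
Using e1^2 = e2^2 = 1, e2e1 = -e1e2:
Scalar part s = 2*(-1) + (-2)*2 = -2 + (-4) = -6
Bivector part b = 2*2 - (-2)*(-1) = 4 - 2 = 2
uv = -6 + 2*e12


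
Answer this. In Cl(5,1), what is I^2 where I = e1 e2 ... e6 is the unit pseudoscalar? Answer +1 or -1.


The pseudoscalar I = e1...e_n (product of all n generators) of Cl(p,q) satisfies I^2 = (-1)^(q + n(n-1)/2).
p = 5, q = 1, n = p + q = 6
n(n-1)/2 = 6 * 5 / 2 = 15
Exponent = q + n(n-1)/2 = 1 + 15 = 16
I^2 = (-1)^16 = +1


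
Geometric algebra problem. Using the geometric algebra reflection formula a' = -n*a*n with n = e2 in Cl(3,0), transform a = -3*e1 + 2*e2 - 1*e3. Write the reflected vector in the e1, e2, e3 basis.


Reflection formula: a' = -n*a*n, with n = e2 (unit vector, n^2 = 1).
For reflection through hyperplane perp to e2:
The component along e2 flips sign, others stay.
a = (-3, 2, -1)
a' = (-3, -2, -1)
a' = -3*e1 - 2*e2 - 1*e3


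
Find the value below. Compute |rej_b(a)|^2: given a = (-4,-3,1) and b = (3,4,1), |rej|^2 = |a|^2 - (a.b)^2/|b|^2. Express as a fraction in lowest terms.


|a|^2 = (-4)^2 + (-3)^2 + 1^2 = 26
|b|^2 = 3^2 + 4^2 + 1^2 = 26
a . b = (-4)*3 + (-3)*4 + 1*1 = -23
(a.b)^2 = (-23)^2 = 529
|rej|^2 = 26 - 529/26
= (676 - 529)/26
= 147/26
In lowest terms: 147/26


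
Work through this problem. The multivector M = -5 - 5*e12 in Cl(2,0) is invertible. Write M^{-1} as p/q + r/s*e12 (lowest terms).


M = -5 - 5*e12, where e12^2 = -1.
Since M commutes with its reverse ~M = a - b*e12, M * ~M = a^2 - b^2*e12^2 = a^2 + b^2.
So M^{-1} = ~M / (a^2 + b^2) = (a - b*e12)/(a^2 + b^2).
a^2 + b^2 = 25 + 25 = 50
Scalar part = -5/50 = -1/10
Bivector coeff = 5/50 = 1/10
M^{-1} = -1/10 + 1/10*e12


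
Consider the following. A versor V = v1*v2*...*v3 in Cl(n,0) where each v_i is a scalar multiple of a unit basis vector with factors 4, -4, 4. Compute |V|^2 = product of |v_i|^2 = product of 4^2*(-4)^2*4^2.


Each vector v_i has |v_i|^2 = s_i^2
Squared scales: 4^2 = 16, (-4)^2 = 16, 4^2 = 16
|V|^2 = 16 * 16 * 16
= 4096


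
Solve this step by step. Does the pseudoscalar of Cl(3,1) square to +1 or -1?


The pseudoscalar I = e1...e_n (product of all n generators) of Cl(p,q) satisfies I^2 = (-1)^(q + n(n-1)/2).
p = 3, q = 1, n = p + q = 4
n(n-1)/2 = 4 * 3 / 2 = 6
Exponent = q + n(n-1)/2 = 1 + 6 = 7
I^2 = (-1)^7 = -1


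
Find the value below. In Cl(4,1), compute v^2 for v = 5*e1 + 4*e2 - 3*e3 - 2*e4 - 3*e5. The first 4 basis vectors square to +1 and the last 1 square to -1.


v^2 = sum of c_i^2 * e_i^2
Positive signature terms (e_i^2 = +1): 5^2 + 4^2 + (-3)^2 + (-2)^2 = 54
Negative signature terms (e_j^2 = -1): (-3)^2 = 9
v^2 = 54 - 9 = 45


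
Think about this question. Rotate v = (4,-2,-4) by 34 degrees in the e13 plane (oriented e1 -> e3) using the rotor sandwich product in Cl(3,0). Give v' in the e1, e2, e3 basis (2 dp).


Rotor R = cos(17deg) - sin(17deg)*e13
Rotation angle theta = 2 * 17 = 34 degrees in the e13 plane (e1 -> e3).
The component perpendicular to the plane (e2) is invariant: v'_2 = v2 = -2.00
cos(34deg) = 0.8290, sin(34deg) = 0.5592
v'_1 = v1*cos(theta) - v3*sin(theta) = 4*0.8290 - (-4)*0.5592 = 5.55
v'_3 = v1*sin(theta) + v3*cos(theta) = 4*0.5592 + (-4)*0.8290 = -1.08
v' = 5.55*e1 - 2.00*e2 - 1.08*e3


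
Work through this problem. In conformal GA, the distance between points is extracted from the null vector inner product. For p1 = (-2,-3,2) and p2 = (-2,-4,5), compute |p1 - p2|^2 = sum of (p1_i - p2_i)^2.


p1 - p2 = (0, 1, -3)
|p1 - p2|^2 = 0^2 + 1^2 + (-3)^2
= 0 + 1 + 9
= 10


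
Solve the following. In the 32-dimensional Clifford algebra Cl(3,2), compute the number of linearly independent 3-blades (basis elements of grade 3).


Number of grade-k basis blades in Cl(p,q) with n = p + q is C(n, k).
n = 3 + 2 = 5
C(5, 3) = 5! / (3! * 2!)
= 120 / (6 * 2)
= 10


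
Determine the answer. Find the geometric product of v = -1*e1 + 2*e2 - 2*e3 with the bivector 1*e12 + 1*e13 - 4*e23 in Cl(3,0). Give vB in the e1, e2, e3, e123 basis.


vB has grade-1 (vector) and grade-3 (trivector) parts: vB = (v _| B) + (v ^ B).
Vector part <vB>_1:
  e1: -v2*b12 - v3*b13 = -(2)*(1) - (-2)*(1) = 0
  e2: v1*b12 - v3*b23 = (-1)*(1) - (-2)*(-4) = -9
  e3: v1*b13 + v2*b23 = (-1)*(1) + (2)*(-4) = -9
Trivector part <vB>_3:
  e123: v1*b23 - v2*b13 + v3*b12 = (-1)*(-4) - (2)*(1) + (-2)*(1) = 0
vB = 0*e1 - 9*e2 - 9*e3 + 0*e123


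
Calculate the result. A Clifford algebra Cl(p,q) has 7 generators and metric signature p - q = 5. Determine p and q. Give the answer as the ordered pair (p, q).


We need p + q = 7 and p - q = 5.
Adding: 2p = 7 + 5 = 12, so p = 6.
Then q = 7 - 6 = 1.
(p, q) = (6, 1)


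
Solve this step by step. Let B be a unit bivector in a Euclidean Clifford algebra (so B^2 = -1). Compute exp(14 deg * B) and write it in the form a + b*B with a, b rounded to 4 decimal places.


For a unit bivector B with B^2 = -1, the exponential series gives
e^(theta*B) = cos(theta) + sin(theta)*B (the GA analogue of Euler's formula).
theta = 14 degrees = 0.244346 rad
cos(14 deg) = 0.9703
sin(14 deg) = 0.2419
exp(theta*B) = 0.9703 + 0.2419*B


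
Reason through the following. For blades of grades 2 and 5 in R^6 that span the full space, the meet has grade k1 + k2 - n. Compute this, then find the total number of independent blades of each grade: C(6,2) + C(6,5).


Meet grade = grade(A) + grade(B) - n
= 2 + 5 - 6 = 1
C(6,2) = 15
C(6,5) = 6
dim_A + dim_B = 15 + 6 = 21


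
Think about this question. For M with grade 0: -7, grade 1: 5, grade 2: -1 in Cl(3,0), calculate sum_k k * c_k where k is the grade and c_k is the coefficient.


Grade-weighted sum = sum of grade_k * coefficient_k
0*(-7) = 0
1*5 = 5
2*(-1) = -2
Total = 0 + 5 + (-2) = 3


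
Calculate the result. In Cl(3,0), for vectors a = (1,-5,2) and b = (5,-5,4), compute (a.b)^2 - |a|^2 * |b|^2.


a . b = 1*5 + (-5)*(-5) + 2*4
= 5 + 25 + 8 = 38
|a|^2 = 1^2 + (-5)^2 + 2^2 = 30
|b|^2 = 5^2 + (-5)^2 + 4^2 = 66
(a.b)^2 = 38^2 = 1444
|a|^2 * |b|^2 = 30 * 66 = 1980
Result = 1444 - 1980 = -536


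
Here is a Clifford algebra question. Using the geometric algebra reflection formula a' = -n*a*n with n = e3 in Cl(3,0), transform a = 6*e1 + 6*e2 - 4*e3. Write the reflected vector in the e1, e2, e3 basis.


Reflection formula: a' = -n*a*n, with n = e3 (unit vector, n^2 = 1).
For reflection through hyperplane perp to e3:
The component along e3 flips sign, others stay.
a = (6, 6, -4)
a' = (6, 6, 4)
a' = 6*e1 + 6*e2 + 4*e3


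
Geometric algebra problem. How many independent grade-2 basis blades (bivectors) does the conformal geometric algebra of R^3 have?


The conformal model of R^3 uses Cl(4,1) with m = 3 + 2 = 5 generators.
Number of grade-2 blades = C(m, 2) = C(5, 2)
= 5*4/2 = 10


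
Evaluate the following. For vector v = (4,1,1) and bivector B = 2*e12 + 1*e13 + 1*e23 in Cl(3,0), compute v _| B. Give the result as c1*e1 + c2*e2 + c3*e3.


Left contraction v _| B = <vB>_1 (grade-1 part of the geometric product vB).
Using e1_|e12 = e2, e2_|e12 = -e1, e1_|e13 = e3, e3_|e13 = -e1, e2_|e23 = e3, e3_|e23 = -e2:
e1 coeff: -v2*b12 - v3*b13 = -(1)*(2) - (1)*(1) = -3
e2 coeff: v1*b12 - v3*b23 = (4)*(2) - (1)*(1) = 7
e3 coeff: v1*b13 + v2*b23 = (4)*(1) + (1)*(1) = 5
v _| B = -3*e1 + 7*e2 + 5*e3


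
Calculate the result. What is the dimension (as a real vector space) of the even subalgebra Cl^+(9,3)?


Even subalgebra dimension = 2^(n-1)
n = 9 + 3 = 12
2^(12 - 1) = 2^11 = 2048
Verification: sum of C(12,k) for even k = 1 + 66 + 495 + 924 + 495 + 66 + 1 = 2048
Result = 2048


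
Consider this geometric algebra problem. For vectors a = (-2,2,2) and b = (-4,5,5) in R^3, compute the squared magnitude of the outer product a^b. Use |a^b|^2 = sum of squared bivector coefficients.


a wedge b = (a1*b2 - a2*b1)*e12 + (a1*b3 - a3*b1)*e13 + (a2*b3 - a3*b2)*e23
e12 coeff: (-2)*5 - 2*(-4) = -10 - (-8) = -2
e13 coeff: (-2)*5 - 2*(-4) = -10 - (-8) = -2
e23 coeff: 2*5 - 2*5 = 10 - 10 = 0
|a wedge b|^2 = (-2)^2 + (-2)^2 + 0^2
= 4 + 4 + 0
= 8


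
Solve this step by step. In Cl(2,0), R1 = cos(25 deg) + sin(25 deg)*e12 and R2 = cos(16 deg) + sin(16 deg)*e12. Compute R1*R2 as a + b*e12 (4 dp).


Same-plane rotors commute and their half-angles add:
R1*R2 = cos(a1 + a2) + sin(a1 + a2)*e12.
a1 + a2 = 25 + 16 = 41 deg
cos(41 deg) = 0.7547
sin(41 deg) = 0.6561
R1*R2 = 0.7547 + 0.6561*e12


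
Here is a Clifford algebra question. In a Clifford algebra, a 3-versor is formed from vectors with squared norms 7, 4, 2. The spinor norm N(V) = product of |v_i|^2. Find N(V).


Spinor norm N(V) = |v1|^2 * |v2|^2 * ... * |v3|^2
= 7 * 4 * 2
Running product: 7, 28, 56
N(V) = 56


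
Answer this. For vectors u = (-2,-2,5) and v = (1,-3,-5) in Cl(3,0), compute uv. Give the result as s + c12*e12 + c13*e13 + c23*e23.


In Cl(3,0): e_i^2 = 1, e_ie_j = -e_je_i for i != j.
Scalar part = u . v = (-2)*1 + (-2)*(-3) + 5*(-5)
= -2 + 6 + (-25) = -21
e12 coeff = (-2)*(-3) - (-2)*1 = 6 - (-2) = 8
e13 coeff = (-2)*(-5) - 5*1 = 10 - 5 = 5
e23 coeff = (-2)*(-5) - 5*(-3) = 10 - (-15) = 25
uv = -21 + 8*e12 + 5*e13 + 25*e23


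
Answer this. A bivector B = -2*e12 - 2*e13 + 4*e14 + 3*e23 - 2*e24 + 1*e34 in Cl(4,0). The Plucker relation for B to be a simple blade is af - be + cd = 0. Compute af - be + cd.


Plucker relation: af - be + cd
a*f = (-2)*1 = -2
b*e = (-2)*(-2) = 4
c*d = 4*3 = 12
af - be + cd = -2 - 4 + 12
= 6


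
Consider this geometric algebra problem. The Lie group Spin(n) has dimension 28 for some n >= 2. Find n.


dim Spin(n) = dim so(n) = n(n-1)/2.
Solve n(n-1)/2 = 28, i.e. n^2 - n - 56 = 0.
Discriminant = 1 + 8*28 = 225
n = (1 + sqrt(225))/2 = (1 + 15)/2 = 8


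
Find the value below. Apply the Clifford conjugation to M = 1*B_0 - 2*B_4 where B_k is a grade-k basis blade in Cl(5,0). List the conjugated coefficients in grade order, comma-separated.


Clifford conjugate sign for grade k: (-1)^(k(k+1)/2)
Grade 0: (-1)^(0*1/2) = (-1)^0 = 1, coeff 1 -> 1
Grade 4: (-1)^(4*5/2) = (-1)^10 = 1, coeff -2 -> -2
Conjugated coefficients: 1, -2


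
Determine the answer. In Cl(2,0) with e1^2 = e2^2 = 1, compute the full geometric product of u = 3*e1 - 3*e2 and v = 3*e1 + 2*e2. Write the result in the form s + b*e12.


Expand: (3*e1 - 3*e2)(3*e1 + 2*e2)
= 3*3*e1e1 + 3*2*e1e2 + (-3)*3*e2e1 + (-3)*2*e2e2
Using e1^2 = e2^2 = 1, e2e1 = -e1e2:
Scalar part s = 3*3 + (-3)*2 = 9 + (-6) = 3
Bivector part b = 3*2 - (-3)*3 = 6 - (-9) = 15
uv = 3 + 15*e12


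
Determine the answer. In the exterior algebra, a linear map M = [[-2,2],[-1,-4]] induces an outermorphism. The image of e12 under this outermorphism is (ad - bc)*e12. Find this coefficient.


The outermorphism of a linear map f sends e1^e2 to f(e1)^f(e2).
f(e1) = -2*e1 - 1*e2
f(e2) = 2*e1 - 4*e2
f(e1) ^ f(e2) = (-2*e1 - 1*e2) ^ (2*e1 - 4*e2)
= (-2)*(-4)*e12 + (-1)*2*e21
= (8 - (-2))*e12
= 10*e12
Coefficient = 10


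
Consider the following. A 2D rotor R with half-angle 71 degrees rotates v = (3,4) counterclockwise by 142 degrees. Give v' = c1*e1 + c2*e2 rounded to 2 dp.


Rotor R = cos(71deg) - sin(71deg)*e12
Rotation angle theta = 2 * 71 = 142 degrees
v' = R*v*~R rotates v by theta.
cos(142deg) = -0.7880, sin(142deg) = 0.6157
v'_1 = 3*cos(142deg) - 4*sin(142deg)
= 3*(-0.7880) - 4*0.6157
= -4.83
v'_2 = 3*sin(142deg) + 4*cos(142deg)
= 3*0.6157 + 4*(-0.7880)
= -1.31
v' = -4.83*e1 - 1.31*e2


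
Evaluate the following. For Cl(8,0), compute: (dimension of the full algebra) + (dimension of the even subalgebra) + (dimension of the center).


n = 8 + 0 = 8
Total dim = 2^8 = 256
Even subalgebra dim = 2^7 = 128
n is even, so center dim = 1
Sum = 256 + 128 + 1 = 385


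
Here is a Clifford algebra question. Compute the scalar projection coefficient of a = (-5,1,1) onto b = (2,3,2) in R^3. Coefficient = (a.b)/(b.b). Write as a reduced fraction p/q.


Projection coefficient = (a . b) / (b . b)
a . b = (-5)*2 + 1*3 + 1*2
= -10 + 3 + 2 = -5
b . b = 2^2 + 3^2 + 2^2
= 4 + 9 + 4 = 17
Coefficient = -5/17
In lowest terms: -5/17


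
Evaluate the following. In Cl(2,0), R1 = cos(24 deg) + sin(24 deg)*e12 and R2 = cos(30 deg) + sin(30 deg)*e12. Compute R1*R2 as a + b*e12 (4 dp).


Same-plane rotors commute and their half-angles add:
R1*R2 = cos(a1 + a2) + sin(a1 + a2)*e12.
a1 + a2 = 24 + 30 = 54 deg
cos(54 deg) = 0.5878
sin(54 deg) = 0.8090
R1*R2 = 0.5878 + 0.8090*e12


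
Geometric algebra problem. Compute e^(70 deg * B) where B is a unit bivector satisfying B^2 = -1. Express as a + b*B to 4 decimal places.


For a unit bivector B with B^2 = -1, the exponential series gives
e^(theta*B) = cos(theta) + sin(theta)*B (the GA analogue of Euler's formula).
theta = 70 degrees = 1.22173 rad
cos(70 deg) = 0.3420
sin(70 deg) = 0.9397
exp(theta*B) = 0.3420 + 0.9397*B


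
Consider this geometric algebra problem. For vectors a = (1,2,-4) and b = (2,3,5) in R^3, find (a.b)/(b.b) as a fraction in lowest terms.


Projection coefficient = (a . b) / (b . b)
a . b = 1*2 + 2*3 + (-4)*5
= 2 + 6 + (-20) = -12
b . b = 2^2 + 3^2 + 5^2
= 4 + 9 + 25 = 38
Coefficient = -12/38
In lowest terms: -6/19


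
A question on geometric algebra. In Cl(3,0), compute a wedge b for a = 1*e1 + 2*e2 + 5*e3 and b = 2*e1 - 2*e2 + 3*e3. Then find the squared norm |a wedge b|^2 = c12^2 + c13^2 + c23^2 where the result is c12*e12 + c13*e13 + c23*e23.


a wedge b = (a1*b2 - a2*b1)*e12 + (a1*b3 - a3*b1)*e13 + (a2*b3 - a3*b2)*e23
e12 coeff: 1*(-2) - 2*2 = -2 - 4 = -6
e13 coeff: 1*3 - 5*2 = 3 - 10 = -7
e23 coeff: 2*3 - 5*(-2) = 6 - (-10) = 16
|a wedge b|^2 = (-6)^2 + (-7)^2 + 16^2
= 36 + 49 + 256
= 341


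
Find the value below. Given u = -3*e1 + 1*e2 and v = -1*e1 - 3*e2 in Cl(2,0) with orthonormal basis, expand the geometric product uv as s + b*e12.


Expand: (-3*e1 + 1*e2)(-1*e1 - 3*e2)
= (-3)*(-1)*e1e1 + (-3)*(-3)*e1e2 + 1*(-1)*e2e1 + 1*(-3)*e2e2
Using e1^2 = e2^2 = 1, e2e1 = -e1e2:
Scalar part s = (-3)*(-1) + 1*(-3) = 3 + (-3) = 0
Bivector part b = (-3)*(-3) - 1*(-1) = 9 - (-1) = 10
uv = 0 + 10*e12


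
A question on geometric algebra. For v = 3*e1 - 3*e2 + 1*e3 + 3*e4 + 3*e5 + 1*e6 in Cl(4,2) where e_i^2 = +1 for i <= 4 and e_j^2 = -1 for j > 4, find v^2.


v^2 = sum of c_i^2 * e_i^2
Positive signature terms (e_i^2 = +1): 3^2 + (-3)^2 + 1^2 + 3^2 = 28
Negative signature terms (e_j^2 = -1): 3^2 + 1^2 = 10
v^2 = 28 - 10 = 18


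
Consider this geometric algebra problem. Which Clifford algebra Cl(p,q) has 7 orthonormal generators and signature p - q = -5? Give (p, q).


We need p + q = 7 and p - q = -5.
Adding: 2p = 7 + (-5) = 2, so p = 1.
Then q = 7 - 1 = 6.
(p, q) = (1, 6)


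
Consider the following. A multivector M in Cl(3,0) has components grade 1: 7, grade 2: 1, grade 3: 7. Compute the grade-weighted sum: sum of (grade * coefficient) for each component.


Grade-weighted sum = sum of grade_k * coefficient_k
1*7 = 7
2*1 = 2
3*7 = 21
Total = 7 + 2 + 21 = 30


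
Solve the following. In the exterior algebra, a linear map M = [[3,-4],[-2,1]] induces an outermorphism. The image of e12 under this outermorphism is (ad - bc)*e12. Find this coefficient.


The outermorphism of a linear map f sends e1^e2 to f(e1)^f(e2).
f(e1) = 3*e1 - 2*e2
f(e2) = -4*e1 + 1*e2
f(e1) ^ f(e2) = (3*e1 - 2*e2) ^ (-4*e1 + 1*e2)
= 3*1*e12 + (-2)*(-4)*e21
= (3 - 8)*e12
= -5*e12
Coefficient = -5


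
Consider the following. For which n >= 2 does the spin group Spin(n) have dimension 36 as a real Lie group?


dim Spin(n) = dim so(n) = n(n-1)/2.
Solve n(n-1)/2 = 36, i.e. n^2 - n - 72 = 0.
Discriminant = 1 + 8*36 = 289
n = (1 + sqrt(289))/2 = (1 + 17)/2 = 9


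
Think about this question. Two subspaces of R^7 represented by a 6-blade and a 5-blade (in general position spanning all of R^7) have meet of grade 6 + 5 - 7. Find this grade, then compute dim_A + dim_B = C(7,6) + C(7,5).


Meet grade = grade(A) + grade(B) - n
= 6 + 5 - 7 = 4
C(7,6) = 7
C(7,5) = 21
dim_A + dim_B = 7 + 21 = 28


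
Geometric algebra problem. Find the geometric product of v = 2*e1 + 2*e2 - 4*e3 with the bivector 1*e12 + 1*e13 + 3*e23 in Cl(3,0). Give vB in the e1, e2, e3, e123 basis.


vB has grade-1 (vector) and grade-3 (trivector) parts: vB = (v _| B) + (v ^ B).
Vector part <vB>_1:
  e1: -v2*b12 - v3*b13 = -(2)*(1) - (-4)*(1) = 2
  e2: v1*b12 - v3*b23 = (2)*(1) - (-4)*(3) = 14
  e3: v1*b13 + v2*b23 = (2)*(1) + (2)*(3) = 8
Trivector part <vB>_3:
  e123: v1*b23 - v2*b13 + v3*b12 = (2)*(3) - (2)*(1) + (-4)*(1) = 0
vB = 2*e1 + 14*e2 + 8*e3 + 0*e123


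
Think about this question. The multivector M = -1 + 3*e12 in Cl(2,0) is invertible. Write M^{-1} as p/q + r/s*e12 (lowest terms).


M = -1 + 3*e12, where e12^2 = -1.
Since M commutes with its reverse ~M = a - b*e12, M * ~M = a^2 - b^2*e12^2 = a^2 + b^2.
So M^{-1} = ~M / (a^2 + b^2) = (a - b*e12)/(a^2 + b^2).
a^2 + b^2 = 1 + 9 = 10
Scalar part = -1/10 = -1/10
Bivector coeff = -3/10 = -3/10
M^{-1} = -1/10 - 3/10*e12


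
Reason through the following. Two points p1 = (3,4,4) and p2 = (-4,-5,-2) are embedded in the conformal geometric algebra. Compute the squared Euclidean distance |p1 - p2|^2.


p1 - p2 = (7, 9, 6)
|p1 - p2|^2 = 7^2 + 9^2 + 6^2
= 49 + 81 + 36
= 166


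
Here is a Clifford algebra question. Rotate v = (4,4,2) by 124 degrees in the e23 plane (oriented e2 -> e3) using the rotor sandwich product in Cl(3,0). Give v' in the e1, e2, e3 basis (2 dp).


Rotor R = cos(62deg) - sin(62deg)*e23
Rotation angle theta = 2 * 62 = 124 degrees in the e23 plane (e2 -> e3).
The component perpendicular to the plane (e1) is invariant: v'_1 = v1 = 4.00
cos(124deg) = -0.5592, sin(124deg) = 0.8290
v'_2 = v2*cos(theta) - v3*sin(theta) = 4*(-0.5592) - 2*0.8290 = -3.89
v'_3 = v2*sin(theta) + v3*cos(theta) = 4*0.8290 + 2*(-0.5592) = 2.20
v' = 4.00*e1 - 3.89*e2 + 2.20*e3


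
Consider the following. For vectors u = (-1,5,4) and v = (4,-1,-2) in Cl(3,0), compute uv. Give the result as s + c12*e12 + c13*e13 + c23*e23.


In Cl(3,0): e_i^2 = 1, e_ie_j = -e_je_i for i != j.
Scalar part = u . v = (-1)*4 + 5*(-1) + 4*(-2)
= -4 + (-5) + (-8) = -17
e12 coeff = (-1)*(-1) - 5*4 = 1 - 20 = -19
e13 coeff = (-1)*(-2) - 4*4 = 2 - 16 = -14
e23 coeff = 5*(-2) - 4*(-1) = -10 - (-4) = -6
uv = -17 - 19*e12 - 14*e13 - 6*e23


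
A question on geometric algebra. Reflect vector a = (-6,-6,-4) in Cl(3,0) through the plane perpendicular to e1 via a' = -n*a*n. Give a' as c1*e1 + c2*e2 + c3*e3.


Reflection formula: a' = -n*a*n, with n = e1 (unit vector, n^2 = 1).
For reflection through hyperplane perp to e1:
The component along e1 flips sign, others stay.
a = (-6, -6, -4)
a' = (6, -6, -4)
a' = 6*e1 - 6*e2 - 4*e3


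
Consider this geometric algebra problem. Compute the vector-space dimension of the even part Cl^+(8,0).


Even subalgebra dimension = 2^(n-1)
n = 8 + 0 = 8
2^(8 - 1) = 2^7 = 128
Verification: sum of C(8,k) for even k = 1 + 28 + 70 + 28 + 1 = 128
Result = 128


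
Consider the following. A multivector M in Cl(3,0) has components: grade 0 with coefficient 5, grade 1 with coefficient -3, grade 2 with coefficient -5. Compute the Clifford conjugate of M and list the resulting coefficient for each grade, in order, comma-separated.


Clifford conjugate sign for grade k: (-1)^(k(k+1)/2)
Grade 0: (-1)^(0*1/2) = (-1)^0 = 1, coeff 5 -> 5
Grade 1: (-1)^(1*2/2) = (-1)^1 = -1, coeff -3 -> 3
Grade 2: (-1)^(2*3/2) = (-1)^3 = -1, coeff -5 -> 5
Conjugated coefficients: 5, 3, 5


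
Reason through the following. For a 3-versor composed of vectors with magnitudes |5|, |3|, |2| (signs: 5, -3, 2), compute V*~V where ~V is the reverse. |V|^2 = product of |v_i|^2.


Each vector v_i has |v_i|^2 = s_i^2
Squared scales: 5^2 = 25, (-3)^2 = 9, 2^2 = 4
|V|^2 = 25 * 9 * 4
= 900


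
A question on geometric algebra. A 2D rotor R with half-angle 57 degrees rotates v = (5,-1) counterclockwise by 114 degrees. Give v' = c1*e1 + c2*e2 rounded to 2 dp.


Rotor R = cos(57deg) - sin(57deg)*e12
Rotation angle theta = 2 * 57 = 114 degrees
v' = R*v*~R rotates v by theta.
cos(114deg) = -0.4067, sin(114deg) = 0.9135
v'_1 = 5*cos(114deg) - (-1)*sin(114deg)
= 5*(-0.4067) - (-1)*0.9135
= -1.12
v'_2 = 5*sin(114deg) + (-1)*cos(114deg)
= 5*0.9135 + (-1)*(-0.4067)
= 4.97
v' = -1.12*e1 + 4.97*e2


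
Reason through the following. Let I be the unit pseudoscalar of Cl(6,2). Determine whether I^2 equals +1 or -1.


The pseudoscalar I = e1...e_n (product of all n generators) of Cl(p,q) satisfies I^2 = (-1)^(q + n(n-1)/2).
p = 6, q = 2, n = p + q = 8
n(n-1)/2 = 8 * 7 / 2 = 28
Exponent = q + n(n-1)/2 = 2 + 28 = 30
I^2 = (-1)^30 = +1


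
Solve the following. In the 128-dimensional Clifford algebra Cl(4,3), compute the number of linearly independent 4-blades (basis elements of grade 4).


Number of grade-k basis blades in Cl(p,q) with n = p + q is C(n, k).
n = 4 + 3 = 7
C(7, 4) = 7! / (4! * 3!)
= 5040 / (24 * 6)
= 35


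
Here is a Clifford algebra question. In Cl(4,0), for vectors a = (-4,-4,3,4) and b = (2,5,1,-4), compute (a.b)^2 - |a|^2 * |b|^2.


a . b = (-4)*2 + (-4)*5 + 3*1 + 4*(-4)
= -8 + (-20) + 3 + (-16) = -41
|a|^2 = (-4)^2 + (-4)^2 + 3^2 + 4^2 = 57
|b|^2 = 2^2 + 5^2 + 1^2 + (-4)^2 = 46
(a.b)^2 = (-41)^2 = 1681
|a|^2 * |b|^2 = 57 * 46 = 2622
Result = 1681 - 2622 = -941


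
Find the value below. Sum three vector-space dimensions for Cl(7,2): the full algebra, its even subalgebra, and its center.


n = 7 + 2 = 9
Total dim = 2^9 = 512
Even subalgebra dim = 2^8 = 256
n is odd, so center dim = 2
Sum = 512 + 256 + 2 = 770


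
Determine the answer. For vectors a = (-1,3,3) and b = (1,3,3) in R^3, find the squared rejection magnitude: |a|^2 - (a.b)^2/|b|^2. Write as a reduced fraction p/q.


|a|^2 = (-1)^2 + 3^2 + 3^2 = 19
|b|^2 = 1^2 + 3^2 + 3^2 = 19
a . b = (-1)*1 + 3*3 + 3*3 = 17
(a.b)^2 = 17^2 = 289
|rej|^2 = 19 - 289/19
= (361 - 289)/19
= 72/19
In lowest terms: 72/19


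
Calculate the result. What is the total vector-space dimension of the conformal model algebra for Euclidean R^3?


The conformal model of R^3 uses Cl(4,1): the 3 Euclidean generators plus two extra orthogonal generators e+ (e+^2 = +1) and e- (e-^2 = -1), from which the null vectors e0, einf are built.
Number of generators m = 3 + 2 = 5.
dim Cl(p,q) = 2^m = 2^5 = 32


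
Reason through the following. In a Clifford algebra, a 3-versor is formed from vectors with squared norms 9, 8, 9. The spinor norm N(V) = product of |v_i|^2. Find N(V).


Spinor norm N(V) = |v1|^2 * |v2|^2 * ... * |v3|^2
= 9 * 8 * 9
Running product: 9, 72, 648
N(V) = 648


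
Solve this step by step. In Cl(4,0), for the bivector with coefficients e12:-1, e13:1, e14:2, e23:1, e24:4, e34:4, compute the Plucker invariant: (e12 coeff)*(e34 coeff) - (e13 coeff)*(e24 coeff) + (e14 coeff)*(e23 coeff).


Plucker relation: af - be + cd
a*f = (-1)*4 = -4
b*e = 1*4 = 4
c*d = 2*1 = 2
af - be + cd = -4 - 4 + 2
= -6


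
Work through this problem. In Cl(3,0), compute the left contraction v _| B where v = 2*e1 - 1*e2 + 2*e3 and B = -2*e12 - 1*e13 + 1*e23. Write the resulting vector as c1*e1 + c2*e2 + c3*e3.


Left contraction v _| B = <vB>_1 (grade-1 part of the geometric product vB).
Using e1_|e12 = e2, e2_|e12 = -e1, e1_|e13 = e3, e3_|e13 = -e1, e2_|e23 = e3, e3_|e23 = -e2:
e1 coeff: -v2*b12 - v3*b13 = -(-1)*(-2) - (2)*(-1) = 0
e2 coeff: v1*b12 - v3*b23 = (2)*(-2) - (2)*(1) = -6
e3 coeff: v1*b13 + v2*b23 = (2)*(-1) + (-1)*(1) = -3
v _| B = 0*e1 - 6*e2 - 3*e3


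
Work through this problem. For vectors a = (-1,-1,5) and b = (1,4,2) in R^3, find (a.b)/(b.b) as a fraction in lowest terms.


Projection coefficient = (a . b) / (b . b)
a . b = (-1)*1 + (-1)*4 + 5*2
= -1 + (-4) + 10 = 5
b . b = 1^2 + 4^2 + 2^2
= 1 + 16 + 4 = 21
Coefficient = 5/21
In lowest terms: 5/21


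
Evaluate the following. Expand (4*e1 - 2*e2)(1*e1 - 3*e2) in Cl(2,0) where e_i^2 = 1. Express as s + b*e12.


Expand: (4*e1 - 2*e2)(1*e1 - 3*e2)
= 4*1*e1e1 + 4*(-3)*e1e2 + (-2)*1*e2e1 + (-2)*(-3)*e2e2
Using e1^2 = e2^2 = 1, e2e1 = -e1e2:
Scalar part s = 4*1 + (-2)*(-3) = 4 + 6 = 10
Bivector part b = 4*(-3) - (-2)*1 = -12 - (-2) = -10
uv = 10 - 10*e12
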